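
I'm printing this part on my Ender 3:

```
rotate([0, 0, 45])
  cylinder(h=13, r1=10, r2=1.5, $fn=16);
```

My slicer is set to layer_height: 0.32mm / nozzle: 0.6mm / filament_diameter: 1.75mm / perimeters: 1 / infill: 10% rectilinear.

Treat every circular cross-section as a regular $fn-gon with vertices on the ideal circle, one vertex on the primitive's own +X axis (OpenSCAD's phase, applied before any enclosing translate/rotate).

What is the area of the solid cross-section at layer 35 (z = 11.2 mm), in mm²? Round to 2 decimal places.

21.94 mm²

At z = 11.2 mm: the cone: at t=0.862 of its height the radius interpolates to r₁+(r₂−r₁)t = 2.677, giving a regular 16-gon of that circumradius (area = (16/2)·2.677²·sin(360°/16) = 21.94 mm²); (rotated 45° about Z; rotation is an isometry so areas/perimeters/island counts are preserved). Overall, the cross-section is a single solid region. Net area = 21.94 mm².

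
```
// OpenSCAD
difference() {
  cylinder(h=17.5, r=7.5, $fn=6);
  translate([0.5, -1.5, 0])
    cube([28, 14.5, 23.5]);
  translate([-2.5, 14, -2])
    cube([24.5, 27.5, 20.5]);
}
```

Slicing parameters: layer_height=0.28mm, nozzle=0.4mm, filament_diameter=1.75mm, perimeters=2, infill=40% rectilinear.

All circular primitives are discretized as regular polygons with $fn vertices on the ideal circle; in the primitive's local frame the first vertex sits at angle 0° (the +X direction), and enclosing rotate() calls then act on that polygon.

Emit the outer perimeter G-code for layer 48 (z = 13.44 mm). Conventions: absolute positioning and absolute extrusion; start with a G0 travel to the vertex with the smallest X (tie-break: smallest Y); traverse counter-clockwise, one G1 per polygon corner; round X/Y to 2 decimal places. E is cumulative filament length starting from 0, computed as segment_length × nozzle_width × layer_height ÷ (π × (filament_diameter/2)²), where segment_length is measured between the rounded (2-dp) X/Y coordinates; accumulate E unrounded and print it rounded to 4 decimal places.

G0 X-7.50 Y0.00 Z13.44
G1 X-3.75 Y-6.50 E0.3494
G1 X3.75 Y-6.50 E0.6987
G1 X6.63 Y-1.50 E0.9673
G1 X0.50 Y-1.50 E1.2528
G1 X0.50 Y6.50 E1.6253
G1 X-3.75 Y6.50 E1.8232
G1 X-7.50 Y0.00 E2.1726

At z = 13.44 mm: the cylinder: section is a regular 6-gon, circumradius r=7.5; the 28×14.5 cube at (0.5, -1.5) contributes its full rectangle; the cube at (-2.5, 14) (footprint 24.5×27.5) is included at this height; Subtracting the remaining from the first: starting from the r=7.5 cylinder, the 28×14.5 cube at (0.5, -1.5) partially overlaps it — only the 43.14 mm² overlap (of its 406.00 mm²) is removed, clipping the outline; the 24.5×27.5 cube at (-2.5, 14) misses the remaining region (no effect) — 1 connected region. The outline is a single polygon with 7 vertices. Extrusion per mm of travel: 0.4 × 0.28 / (π × 0.875²) = 0.046564. Accumulating E over each segment gives final E = 2.1726.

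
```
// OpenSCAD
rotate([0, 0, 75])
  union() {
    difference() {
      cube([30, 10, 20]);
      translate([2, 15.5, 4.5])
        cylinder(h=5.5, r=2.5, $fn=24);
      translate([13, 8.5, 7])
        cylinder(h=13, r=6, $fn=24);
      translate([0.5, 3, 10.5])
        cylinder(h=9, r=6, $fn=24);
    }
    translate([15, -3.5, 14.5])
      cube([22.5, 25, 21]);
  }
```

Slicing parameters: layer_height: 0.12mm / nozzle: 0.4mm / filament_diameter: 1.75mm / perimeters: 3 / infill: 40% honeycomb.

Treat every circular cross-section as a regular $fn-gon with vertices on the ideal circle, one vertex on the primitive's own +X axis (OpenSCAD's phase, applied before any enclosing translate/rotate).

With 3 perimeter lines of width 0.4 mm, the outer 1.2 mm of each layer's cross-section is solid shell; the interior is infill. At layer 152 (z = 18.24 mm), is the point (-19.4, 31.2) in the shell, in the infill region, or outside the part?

outside

At z = 18.24 mm: the 30×10 cube contributes its full rectangle; the cylinder at (2, 15.5) does not reach this height (z outside [4.5, 10]); the r=6 cylinder at (13, 8.5) contributes a regular 24-gon of circumradius 6; the r=6 cylinder at (0.5, 3) gives a regular 24-gon of circumradius 6 (constant along its height); Subtracting the remaining from the first: starting from the 30×10 cube, the r=6 cylinder at (13, 8.5) partially overlaps it — only the 73.61 mm² overlap (of its 111.81 mm²) is removed, clipping the outline; the r=6 cylinder at (0.5, 3) partially overlaps it — only the 49.55 mm² overlap (of its 111.81 mm²) is removed, clipping the outline — 1 connected region; the cube at (15, -3.5) is present — its section is the full 22.5×25 rectangle; Combining (union): the regions partially overlap (shared area 127.90 mm²), so overlapping operands fuse into one piece — 1 connected region; (rotated 75° about Z; rotation is an isometry so areas/perimeters/island counts are preserved). Overall, the cross-section is a single solid region. Undo the 75° rotation: the query point maps to (25.116, 26.814) in the un-rotated model frame. The nearest boundary edge runs (15.00, 21.50)→(37.50, 21.50); distance from the point to it = 5.31 mm. The point is not inside any of the regions above, so it lies outside the cross-section (5.31 mm from the nearest boundary).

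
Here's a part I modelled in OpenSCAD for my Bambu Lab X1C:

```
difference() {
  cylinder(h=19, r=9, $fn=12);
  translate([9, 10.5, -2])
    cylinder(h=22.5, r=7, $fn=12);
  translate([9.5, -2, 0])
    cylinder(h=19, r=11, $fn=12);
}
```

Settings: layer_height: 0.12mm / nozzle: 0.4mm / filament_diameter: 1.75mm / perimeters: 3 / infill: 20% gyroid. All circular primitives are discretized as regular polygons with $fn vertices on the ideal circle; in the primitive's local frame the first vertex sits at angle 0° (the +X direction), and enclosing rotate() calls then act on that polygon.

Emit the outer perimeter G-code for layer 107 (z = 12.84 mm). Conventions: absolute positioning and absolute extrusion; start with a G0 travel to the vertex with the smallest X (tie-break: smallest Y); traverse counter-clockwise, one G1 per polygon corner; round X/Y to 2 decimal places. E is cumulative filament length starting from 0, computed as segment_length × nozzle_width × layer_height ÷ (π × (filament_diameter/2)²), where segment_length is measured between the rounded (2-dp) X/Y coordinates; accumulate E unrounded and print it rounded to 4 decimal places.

G0 X-9.00 Y0.00 Z12.84
G1 X-7.79 Y-4.50 E0.0930
G1 X-4.50 Y-7.79 E0.1858
G1 X0.00 Y-9.00 E0.2788
G1 X1.16 Y-8.69 E0.3028
G1 X-0.03 Y-7.50 E0.3364
G1 X-1.50 Y-2.00 E0.4500
G1 X-0.03 Y3.50 E0.5636
G1 X3.21 Y6.73 E0.6549
G1 X2.94 Y7.00 E0.6625
G1 X2.59 Y8.31 E0.6896
G1 X0.00 Y9.00 E0.7431
G1 X-4.50 Y7.79 E0.8361
G1 X-7.79 Y4.50 E0.9289
G1 X-9.00 Y0.00 E1.0219

At z = 12.84 mm: the r=9 cylinder gives a regular 12-gon of circumradius 9 (constant along its height); the r=7 cylinder at (9, 10.5) contributes a regular 12-gon of circumradius 7; the cylinder at (9.5, -2): section is a regular 12-gon, circumradius r=11; After the difference (first − rest): starting from the r=9 cylinder, the r=7 cylinder at (9, 10.5) partially overlaps it — only the 8.90 mm² overlap (of its 147.00 mm²) is removed, clipping the outline; the r=11 cylinder at (9.5, -2) partially overlaps it — only the 109.67 mm² overlap (of its 363.00 mm²) is removed, clipping the outline — 1 connected region. The outline is a single polygon with 14 vertices. Extrusion per mm of travel: 0.4 × 0.12 / (π × 0.875²) = 0.019956. Accumulating E over each segment gives final E = 1.0219.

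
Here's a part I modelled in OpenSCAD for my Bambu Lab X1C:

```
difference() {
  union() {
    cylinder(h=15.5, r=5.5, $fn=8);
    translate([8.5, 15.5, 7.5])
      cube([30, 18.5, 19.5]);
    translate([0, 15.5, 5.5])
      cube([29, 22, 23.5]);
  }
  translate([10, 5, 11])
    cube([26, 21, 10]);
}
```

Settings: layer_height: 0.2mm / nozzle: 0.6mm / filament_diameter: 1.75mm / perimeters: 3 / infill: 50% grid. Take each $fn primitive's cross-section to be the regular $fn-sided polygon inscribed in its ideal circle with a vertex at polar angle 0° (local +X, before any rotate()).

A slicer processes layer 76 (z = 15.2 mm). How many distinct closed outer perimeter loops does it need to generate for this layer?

At z = 15.2 mm: the r=5.5 cylinder gives a regular 8-gon of circumradius 5.5 (constant along its height); the cube at (8.5, 15.5) is present — its section is the full 30×18.5 rectangle; the cube at (0, 15.5) is present — its section is the full 29×22 rectangle; Combining (union): the regions partially overlap (shared area 379.25 mm²), so overlapping operands fuse into one piece — 2 connected regions; the 26×21 cube at (10, 5) contributes its full rectangle; Subtracting the remaining from the first: starting from that combined region, the 26×21 cube at (10, 5) partially overlaps it — only the 273.00 mm² overlap (of its 546.00 mm²) is removed, clipping the outline — 2 connected regions. The result has 2 disconnected regions.

2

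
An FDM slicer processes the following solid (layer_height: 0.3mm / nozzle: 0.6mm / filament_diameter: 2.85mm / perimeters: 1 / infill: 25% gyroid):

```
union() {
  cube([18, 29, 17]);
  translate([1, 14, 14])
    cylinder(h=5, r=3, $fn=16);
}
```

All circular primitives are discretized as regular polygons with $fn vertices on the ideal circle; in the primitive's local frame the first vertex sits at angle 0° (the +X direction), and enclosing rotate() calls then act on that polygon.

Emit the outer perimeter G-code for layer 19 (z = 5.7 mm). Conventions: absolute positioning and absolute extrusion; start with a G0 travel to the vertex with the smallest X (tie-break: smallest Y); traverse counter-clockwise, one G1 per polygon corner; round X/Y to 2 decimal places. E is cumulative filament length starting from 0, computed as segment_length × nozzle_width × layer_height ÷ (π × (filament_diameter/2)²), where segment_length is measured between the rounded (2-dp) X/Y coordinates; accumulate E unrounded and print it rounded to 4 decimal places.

At z = 5.7 mm: the cube is present — its section is the full 18×29 rectangle; the cylinder at (1, 14) is absent (z outside [14, 19]); Taking the union: only the 18×29 cube is present, so the union is just that shape — 1 connected region. The outline is a single polygon with 4 vertices. Extrusion per mm of travel: 0.6 × 0.3 / (π × 1.425²) = 0.028216. Accumulating E over each segment gives final E = 2.6523.

G0 X0.00 Y0.00 Z5.70
G1 X18.00 Y0.00 E0.5079
G1 X18.00 Y29.00 E1.3261
G1 X0.00 Y29.00 E1.8340
G1 X0.00 Y0.00 E2.6523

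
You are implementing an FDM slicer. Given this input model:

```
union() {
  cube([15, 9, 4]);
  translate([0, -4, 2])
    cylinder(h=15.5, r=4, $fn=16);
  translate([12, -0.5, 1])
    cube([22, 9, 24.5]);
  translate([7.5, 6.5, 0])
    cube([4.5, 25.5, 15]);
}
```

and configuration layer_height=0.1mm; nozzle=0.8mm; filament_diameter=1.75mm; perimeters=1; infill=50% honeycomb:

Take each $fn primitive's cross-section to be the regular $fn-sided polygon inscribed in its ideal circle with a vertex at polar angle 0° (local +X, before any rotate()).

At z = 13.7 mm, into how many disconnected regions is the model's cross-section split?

At z = 13.7 mm: the cube is not intersected at this z (z outside [0, 4]); the r=4 cylinder at (0, -4) gives a regular 16-gon of circumradius 4 (constant along its height); the 22×9 cube at (12, -0.5) contributes its full rectangle; the 4.5×25.5 cube at (7.5, 6.5) contributes its full rectangle; Merging all regions: the 3 present regions share edge segments without overlapping in area, so areas simply add but the touching pieces fuse into one outline (the shared edge portions become interior and drop out of the boundary) — 2 connected regions. The result has 2 disconnected regions.

2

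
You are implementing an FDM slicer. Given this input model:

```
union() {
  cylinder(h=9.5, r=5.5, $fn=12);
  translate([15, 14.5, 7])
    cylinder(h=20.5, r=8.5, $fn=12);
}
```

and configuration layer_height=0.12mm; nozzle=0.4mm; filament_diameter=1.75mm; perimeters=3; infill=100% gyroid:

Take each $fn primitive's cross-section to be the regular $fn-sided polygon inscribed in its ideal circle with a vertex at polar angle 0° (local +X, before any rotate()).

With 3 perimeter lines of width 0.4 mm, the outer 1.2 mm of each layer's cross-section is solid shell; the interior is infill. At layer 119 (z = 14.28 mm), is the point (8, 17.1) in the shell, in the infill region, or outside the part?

At z = 14.28 mm: the cylinder is absent (z outside [0, 9.5]); the cylinder at (15, 14.5): section is a regular 12-gon, circumradius r=8.5; Merging all regions: only the r=8.5 cylinder at (15, 14.5) is present, so the union is just that shape — 1 connected region. Overall, the cross-section is a single solid region. The nearest boundary edge runs (7.64, 18.75)→(6.50, 14.50); distance from the point to it = 0.78 mm. The point is inside the cross-section, 0.78 mm from the nearest boundary — within the 1.2 mm shell band (3 × 0.4).

shell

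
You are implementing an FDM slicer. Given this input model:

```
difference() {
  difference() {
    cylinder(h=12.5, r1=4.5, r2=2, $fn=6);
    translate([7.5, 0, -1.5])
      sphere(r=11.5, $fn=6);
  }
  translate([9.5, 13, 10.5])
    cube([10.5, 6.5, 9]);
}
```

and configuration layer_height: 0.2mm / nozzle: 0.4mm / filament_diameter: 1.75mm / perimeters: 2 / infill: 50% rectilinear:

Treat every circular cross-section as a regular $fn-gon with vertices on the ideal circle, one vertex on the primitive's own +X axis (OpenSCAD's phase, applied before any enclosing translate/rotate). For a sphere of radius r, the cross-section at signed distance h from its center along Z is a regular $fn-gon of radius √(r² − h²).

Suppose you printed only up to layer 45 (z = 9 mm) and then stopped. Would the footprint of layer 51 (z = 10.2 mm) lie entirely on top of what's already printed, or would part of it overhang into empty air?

Compare the two slices. At z = 9: the cone: at t=0.720 of its height the radius interpolates to r₁+(r₂−r₁)t = 2.700, giving a regular 6-gon of that circumradius (area = (6/2)·2.700²·sin(360°/6) = 18.94 mm²); the r=11.5 sphere at (7.5, 0) contributes a regular 6-gon of circumradius √(11.5²−10.5²) = 4.690 (area = (6/2)·4.690²·sin(360°/6) = 57.16 mm²); Taking the first minus the rest: starting from the cone (18.94 mm²), the r=11.5 sphere at (7.5, 0) misses the remaining region (no effect) — area = 18.94 mm²; the cube at (9.5, 13) is not intersected at this z (z outside [10.5, 19.5]); Taking the first minus the rest: none of the subtracted shapes is present at this height, so the result so far is unchanged — area = 18.94 mm². At z = 10.2: the cone (r1=4.5→r2=2) has section circumradius 2.460 here — a regular 6-gon (area = (6/2)·2.460²·sin(360°/6) = 15.72 mm²); the sphere at (7.5, 0) is absent (|z−center|=11.700 > r=11.5); Subtracting the remaining from the first: none of the subtracted shapes is present at this height, so the cone is unchanged — area = 15.72 mm²; the cube at (9.5, 13) does not reach this height (z outside [10.5, 19.5]); After the difference (first − rest): none of the subtracted shapes is present at this height, so that combined region is unchanged — area = 15.72 mm². Checking containment: the cross-section at z = 10.2 is a subset of the cross-section at z = 9.

entirely on top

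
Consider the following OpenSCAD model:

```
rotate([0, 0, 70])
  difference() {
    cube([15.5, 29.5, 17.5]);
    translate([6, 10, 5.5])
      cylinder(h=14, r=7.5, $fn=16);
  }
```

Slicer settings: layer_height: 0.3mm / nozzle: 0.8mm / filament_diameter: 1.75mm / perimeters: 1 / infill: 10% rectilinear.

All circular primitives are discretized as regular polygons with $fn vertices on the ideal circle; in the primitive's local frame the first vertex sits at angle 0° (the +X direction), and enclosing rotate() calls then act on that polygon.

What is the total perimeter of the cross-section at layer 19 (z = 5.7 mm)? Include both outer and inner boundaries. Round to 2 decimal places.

At z = 5.7 mm: the cube (footprint 15.5×29.5) is included at this height (perimeter 90.00 mm); the cylinder at (6, 10): section is a regular 16-gon, circumradius r=7.5 (perimeter = 2·16·7.500·sin(180°/16) = 46.82 mm); After the difference (first − rest): starting from the 15.5×29.5 cube, the r=7.5 cylinder at (6, 10) partially overlaps it — only the 163.94 mm² overlap (of its 172.21 mm²) is removed, clipping the outline — boundary = 119.10 mm; (rotated 70° about Z; rotation is an isometry so areas/perimeters/island counts are preserved). Overall, the cross-section is a single solid region. Total boundary length (outer) = 119.10 mm.

119.10 mm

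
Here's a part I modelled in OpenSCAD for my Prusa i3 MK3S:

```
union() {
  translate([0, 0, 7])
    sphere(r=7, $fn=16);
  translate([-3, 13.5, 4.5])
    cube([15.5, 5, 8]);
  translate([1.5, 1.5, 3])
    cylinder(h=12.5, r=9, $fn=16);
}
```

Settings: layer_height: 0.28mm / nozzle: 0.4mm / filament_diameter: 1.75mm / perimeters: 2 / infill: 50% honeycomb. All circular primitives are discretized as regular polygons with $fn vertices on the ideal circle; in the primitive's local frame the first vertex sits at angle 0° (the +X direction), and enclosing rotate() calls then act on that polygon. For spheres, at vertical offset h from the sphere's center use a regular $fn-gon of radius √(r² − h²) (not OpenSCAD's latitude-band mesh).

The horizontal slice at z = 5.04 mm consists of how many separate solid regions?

At z = 5.04 mm: the r=7 sphere contributes a regular 16-gon of circumradius √(7²−1.96²) = 6.720; the 15.5×5 cube at (-3, 13.5) contributes its full rectangle; the cylinder at (1.5, 1.5): section is a regular 16-gon, circumradius r=9; Merging all regions: the regions partially overlap (shared area 138.25 mm²), so overlapping operands fuse into one piece — 2 connected regions. The result has 2 disconnected regions.

2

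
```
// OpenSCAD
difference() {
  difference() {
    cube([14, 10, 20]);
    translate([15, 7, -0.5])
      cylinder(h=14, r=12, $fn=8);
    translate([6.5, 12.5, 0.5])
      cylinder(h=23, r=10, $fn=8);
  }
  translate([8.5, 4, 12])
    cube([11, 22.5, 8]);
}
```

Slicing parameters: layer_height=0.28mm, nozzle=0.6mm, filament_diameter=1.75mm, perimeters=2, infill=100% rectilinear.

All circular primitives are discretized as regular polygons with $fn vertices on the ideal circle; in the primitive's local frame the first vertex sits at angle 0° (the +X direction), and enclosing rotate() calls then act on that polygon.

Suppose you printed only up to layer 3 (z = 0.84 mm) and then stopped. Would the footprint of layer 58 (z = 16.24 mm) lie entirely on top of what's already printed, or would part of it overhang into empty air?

part overhangs

Compare the two slices. At z = 0.84: the cube (footprint 14×10) is included at this height (area 140.00 mm²); the r=12 cylinder at (15, 7) gives a regular 8-gon of circumradius 12 (constant along its height) (area = (8/2)·12.000²·sin(360°/8) = 407.29 mm²); the r=10 cylinder at (6.5, 12.5) gives a regular 8-gon of circumradius 10 (constant along its height) (area = (8/2)·10.000²·sin(360°/8) = 282.84 mm²); After the difference (first − rest): starting from the 14×10 cube (140.00 mm²), the r=12 cylinder at (15, 7) partially overlaps it — only the 97.99 mm² overlap (of its 407.29 mm²) is removed, clipping the outline; the r=10 cylinder at (6.5, 12.5) partially overlaps it — only the 20.48 mm² overlap (of its 282.84 mm²) is removed, clipping the outline — area = 21.54 mm²; the cube at (8.5, 4) is not intersected at this z (z outside [12, 20]); Taking the first minus the rest: none of the subtracted shapes is present at this height, so the result so far is unchanged — area = 21.54 mm². At z = 16.24: the cube is present — its section is the full 14×10 rectangle (area 140.00 mm²); the cylinder at (15, 7) is not intersected at this z (z outside [-0.5, 13.5]); the r=10 cylinder at (6.5, 12.5) gives a regular 8-gon of circumradius 10 (constant along its height) (area = (8/2)·10.000²·sin(360°/8) = 282.84 mm²); After the difference (first − rest): starting from the 14×10 cube (140.00 mm²), the r=10 cylinder at (6.5, 12.5) partially overlaps it — only the 84.42 mm² overlap (of its 282.84 mm²) is removed, clipping the outline — area = 55.58 mm²; the cube at (8.5, 4) is present — its section is the full 11×22.5 rectangle (area 247.50 mm²); Subtracting the remaining from the first: starting from the result so far (55.58 mm²), the 11×22.5 cube at (8.5, 4) partially overlaps it — only the 3.30 mm² overlap (of its 247.50 mm²) is removed, clipping the outline — area = 52.28 mm². Checking containment: at z = 16.24 the cross-section extends beyond the z = 0.84 cross-section by about 30.75 mm².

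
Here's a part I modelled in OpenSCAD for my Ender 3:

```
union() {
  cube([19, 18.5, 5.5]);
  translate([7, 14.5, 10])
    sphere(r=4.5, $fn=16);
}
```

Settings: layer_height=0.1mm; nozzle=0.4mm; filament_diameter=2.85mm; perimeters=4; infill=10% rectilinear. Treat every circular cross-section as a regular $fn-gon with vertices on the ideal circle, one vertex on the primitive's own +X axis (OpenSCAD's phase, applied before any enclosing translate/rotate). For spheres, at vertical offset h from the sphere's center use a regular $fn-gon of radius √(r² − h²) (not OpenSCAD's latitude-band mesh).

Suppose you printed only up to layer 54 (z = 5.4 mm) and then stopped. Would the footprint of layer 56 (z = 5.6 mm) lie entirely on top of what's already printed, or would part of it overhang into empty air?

Compare the two slices. At z = 5.4: the cube (footprint 19×18.5) is included at this height (area 351.50 mm²); the sphere at (7, 14.5) is not intersected at this z (|z−center|=4.600 > r=4.5); Combining (union): only the 19×18.5 cube is present, so the union is just that shape — area = 351.50 mm². At z = 5.6: the cube is not intersected at this z (z outside [0, 5.5]); the r=4.5 sphere at (7, 14.5) slices to a regular 16-gon of circumradius 0.943 (√(r²−h²) with h=4.4 from center) (area = (16/2)·0.943²·sin(360°/16) = 2.72 mm²); Taking the union: only the r=4.5 sphere at (7, 14.5) is present, so the union is just that shape — area = 2.72 mm². Checking containment: the cross-section at z = 5.6 is a subset of the cross-section at z = 5.4.

entirely on top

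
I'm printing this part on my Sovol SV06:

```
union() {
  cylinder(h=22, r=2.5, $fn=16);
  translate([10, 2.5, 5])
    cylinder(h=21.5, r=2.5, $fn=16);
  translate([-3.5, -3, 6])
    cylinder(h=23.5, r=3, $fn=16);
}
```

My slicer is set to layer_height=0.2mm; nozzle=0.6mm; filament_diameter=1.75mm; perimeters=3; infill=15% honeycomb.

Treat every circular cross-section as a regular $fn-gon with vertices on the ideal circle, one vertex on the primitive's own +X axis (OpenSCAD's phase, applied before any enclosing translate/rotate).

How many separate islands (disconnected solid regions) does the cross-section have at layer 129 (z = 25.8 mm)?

At z = 25.8 mm: the cylinder is not intersected at this z (z outside [0, 22]); the r=2.5 cylinder at (10, 2.5) contributes a regular 16-gon of circumradius 2.5; the r=3 cylinder at (-3.5, -3) contributes a regular 16-gon of circumradius 3; Combining (union): the 2 present regions are separate (no shared area or edge), so areas and boundary lengths simply add and each stays a separate island — 2 connected regions. Overall, the cross-section has 2 separate islands. Island count = 2.

2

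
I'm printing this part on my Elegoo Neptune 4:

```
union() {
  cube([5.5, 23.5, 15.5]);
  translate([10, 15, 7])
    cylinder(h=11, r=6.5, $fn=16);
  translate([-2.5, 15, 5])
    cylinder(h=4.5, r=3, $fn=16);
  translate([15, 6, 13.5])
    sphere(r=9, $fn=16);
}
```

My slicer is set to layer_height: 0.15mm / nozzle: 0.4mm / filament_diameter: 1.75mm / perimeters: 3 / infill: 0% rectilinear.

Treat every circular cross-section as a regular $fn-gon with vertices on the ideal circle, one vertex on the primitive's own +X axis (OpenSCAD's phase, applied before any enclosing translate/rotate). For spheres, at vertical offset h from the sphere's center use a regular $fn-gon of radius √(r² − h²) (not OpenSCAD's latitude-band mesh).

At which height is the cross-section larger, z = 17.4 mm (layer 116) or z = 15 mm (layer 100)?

Layer 116 (z = 17.4): the cube does not reach this height (z outside [0, 15.5]); the r=6.5 cylinder at (10, 15) contributes a regular 16-gon of circumradius 6.5 (area = (16/2)·6.500²·sin(360°/16) = 129.35 mm²); the cylinder at (-2.5, 15) does not reach this height (z outside [5, 9.5]); the r=9 sphere at (15, 6) contributes a regular 16-gon of circumradius √(9²−3.9²) = 8.111 (area = (16/2)·8.111²·sin(360°/16) = 201.41 mm²); Combining (union): the regions partially overlap — summed areas 330.76 mm² minus the doubly-counted overlap 28.46 mm² gives 302.30 mm² — area = 302.30 mm². So its area = 302.30 mm². Layer 100 (z = 15): the 5.5×23.5 cube contributes its full rectangle (area 129.25 mm²); the cylinder at (10, 15): section is a regular 16-gon, circumradius r=6.5 (area = (16/2)·6.500²·sin(360°/16) = 129.35 mm²); the cylinder at (-2.5, 15) is absent (z outside [5, 9.5]); the r=9 sphere at (15, 6) contributes a regular 16-gon of circumradius √(9²−1.5²) = 8.874 (area = (16/2)·8.874²·sin(360°/16) = 241.09 mm²); Taking the union: the regions partially overlap — summed areas 499.69 mm² minus the doubly-counted overlap 49.04 mm² gives 450.65 mm² — area = 450.65 mm². So its area = 450.65 mm². Layer 100 is larger (450.65 vs 302.30 mm²).

layer 100 (z = 15 mm)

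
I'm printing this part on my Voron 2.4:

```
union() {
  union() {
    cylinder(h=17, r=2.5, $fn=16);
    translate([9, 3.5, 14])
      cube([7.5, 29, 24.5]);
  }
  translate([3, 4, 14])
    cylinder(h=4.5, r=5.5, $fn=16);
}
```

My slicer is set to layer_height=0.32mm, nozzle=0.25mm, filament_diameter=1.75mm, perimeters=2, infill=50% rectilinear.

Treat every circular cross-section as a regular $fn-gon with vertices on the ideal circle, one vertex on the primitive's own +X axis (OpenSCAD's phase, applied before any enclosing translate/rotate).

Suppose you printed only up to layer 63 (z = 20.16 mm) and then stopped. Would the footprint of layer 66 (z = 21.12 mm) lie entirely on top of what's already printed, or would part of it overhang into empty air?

Compare the two slices. At z = 20.16: the cylinder is absent (z outside [0, 17]); the 7.5×29 cube at (9, 3.5) contributes its full rectangle (area 217.50 mm²); Merging all regions: only the 7.5×29 cube at (9, 3.5) is present, so the union is just that shape — area = 217.50 mm²; the cylinder at (3, 4) is not intersected at this z (z outside [14, 18.5]); Taking the union: only that combined region is present, so the union is just that shape — area = 217.50 mm². At z = 21.12: the cylinder does not reach this height (z outside [0, 17]); the 7.5×29 cube at (9, 3.5) contributes its full rectangle (area 217.50 mm²); Combining (union): only the 7.5×29 cube at (9, 3.5) is present, so the union is just that shape — area = 217.50 mm²; the cylinder at (3, 4) is not intersected at this z (z outside [14, 18.5]); Combining (union): only that combined region is present, so the union is just that shape — area = 217.50 mm². Checking containment: the cross-section at z = 21.12 is a subset of the cross-section at z = 20.16.

entirely on top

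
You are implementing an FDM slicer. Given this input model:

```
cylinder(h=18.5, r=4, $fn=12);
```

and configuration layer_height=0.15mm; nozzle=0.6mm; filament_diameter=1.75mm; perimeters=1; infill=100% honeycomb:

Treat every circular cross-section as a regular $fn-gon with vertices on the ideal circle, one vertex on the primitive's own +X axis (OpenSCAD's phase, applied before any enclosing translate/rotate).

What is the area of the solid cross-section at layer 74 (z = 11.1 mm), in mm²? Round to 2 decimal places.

At z = 11.1 mm: the r=4 cylinder gives a regular 12-gon of circumradius 4 (constant along its height) (area = (12/2)·4.000²·sin(360°/12) = 48.00 mm²). Overall, the cross-section is a single solid region. Net area = 48.00 mm².

48.00 mm²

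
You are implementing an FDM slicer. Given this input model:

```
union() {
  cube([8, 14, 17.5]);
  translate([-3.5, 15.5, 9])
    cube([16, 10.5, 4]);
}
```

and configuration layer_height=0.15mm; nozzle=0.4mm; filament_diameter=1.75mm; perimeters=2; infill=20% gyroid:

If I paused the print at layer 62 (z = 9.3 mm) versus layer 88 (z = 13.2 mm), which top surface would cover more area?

Layer 62 (z = 9.3): the cube is present — its section is the full 8×14 rectangle (area 112.00 mm²); the 16×10.5 cube at (-3.5, 15.5) contributes its full rectangle (area 168.00 mm²); Merging all regions: the 2 present regions are separate (no shared area or edge), so areas and boundary lengths simply add and each stays a separate island — area = 280.00 mm². So its area = 280.00 mm². Layer 88 (z = 13.2): the cube is present — its section is the full 8×14 rectangle (area 112.00 mm²); the cube at (-3.5, 15.5) is not intersected at this z (z outside [9, 13]); Combining (union): only the 8×14 cube is present, so the union is just that shape — area = 112.00 mm². So its area = 112.00 mm². Layer 62 is larger (280.00 vs 112.00 mm²).

layer 62 (z = 9.3 mm)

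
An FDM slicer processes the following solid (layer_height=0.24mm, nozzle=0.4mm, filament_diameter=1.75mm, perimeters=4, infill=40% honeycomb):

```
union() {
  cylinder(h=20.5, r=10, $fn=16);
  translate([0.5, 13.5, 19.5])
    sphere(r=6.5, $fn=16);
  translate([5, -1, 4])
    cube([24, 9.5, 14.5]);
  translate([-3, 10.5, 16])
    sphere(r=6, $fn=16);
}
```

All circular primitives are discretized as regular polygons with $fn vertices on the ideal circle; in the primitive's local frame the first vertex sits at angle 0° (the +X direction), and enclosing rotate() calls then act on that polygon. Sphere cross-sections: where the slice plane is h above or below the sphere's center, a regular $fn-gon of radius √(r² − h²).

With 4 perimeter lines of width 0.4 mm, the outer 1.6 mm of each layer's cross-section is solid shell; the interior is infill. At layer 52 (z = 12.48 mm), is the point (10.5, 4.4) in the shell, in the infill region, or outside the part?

At z = 12.48 mm: the cylinder: section is a regular 16-gon, circumradius r=10; the sphere at (0.5, 13.5) does not reach this height (|z−center|=7.020 > r=6.5); the 24×9.5 cube at (5, -1) contributes its full rectangle; the r=6 sphere at (-3, 10.5) contributes a regular 16-gon of circumradius √(6²−3.52²) = 4.859; Combining (union): the regions partially overlap (shared area 57.16 mm²), so overlapping operands fuse into one piece — 1 connected region. Overall, the cross-section is a single solid region. The nearest boundary edge runs (5.00, 8.50)→(29.00, 8.50); distance from the point to it = 4.10 mm. The point is inside the cross-section and 4.10 mm from the nearest boundary — more than the 1.6 mm shell width (4 × 0.4), so it's in the infill interior.

infill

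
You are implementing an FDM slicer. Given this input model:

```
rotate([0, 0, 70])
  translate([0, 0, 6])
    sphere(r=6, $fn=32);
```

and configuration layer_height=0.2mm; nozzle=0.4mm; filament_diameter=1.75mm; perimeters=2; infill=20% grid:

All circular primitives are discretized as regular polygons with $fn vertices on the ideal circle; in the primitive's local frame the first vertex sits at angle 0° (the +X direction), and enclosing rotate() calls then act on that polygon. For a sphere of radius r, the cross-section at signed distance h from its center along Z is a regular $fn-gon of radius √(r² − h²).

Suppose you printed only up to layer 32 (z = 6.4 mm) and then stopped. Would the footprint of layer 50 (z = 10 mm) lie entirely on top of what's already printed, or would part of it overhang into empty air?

entirely on top

Compare the two slices. At z = 6.4: the sphere: section is a regular 32-gon, circumradius = √(r²−h²) = √(6²−0.4²) = 5.987 (area = (32/2)·5.987²·sin(360°/32) = 111.87 mm²); (rotated 70° about Z; rotation is an isometry so areas/perimeters/island counts are preserved). At z = 10: the sphere: section is a regular 32-gon, circumradius = √(r²−h²) = √(6²−4²) = 4.472 (area = (32/2)·4.472²·sin(360°/32) = 62.43 mm²); (rotated 70° about Z; rotation is an isometry so areas/perimeters/island counts are preserved). Checking containment: the cross-section at z = 10 is a subset of the cross-section at z = 6.4.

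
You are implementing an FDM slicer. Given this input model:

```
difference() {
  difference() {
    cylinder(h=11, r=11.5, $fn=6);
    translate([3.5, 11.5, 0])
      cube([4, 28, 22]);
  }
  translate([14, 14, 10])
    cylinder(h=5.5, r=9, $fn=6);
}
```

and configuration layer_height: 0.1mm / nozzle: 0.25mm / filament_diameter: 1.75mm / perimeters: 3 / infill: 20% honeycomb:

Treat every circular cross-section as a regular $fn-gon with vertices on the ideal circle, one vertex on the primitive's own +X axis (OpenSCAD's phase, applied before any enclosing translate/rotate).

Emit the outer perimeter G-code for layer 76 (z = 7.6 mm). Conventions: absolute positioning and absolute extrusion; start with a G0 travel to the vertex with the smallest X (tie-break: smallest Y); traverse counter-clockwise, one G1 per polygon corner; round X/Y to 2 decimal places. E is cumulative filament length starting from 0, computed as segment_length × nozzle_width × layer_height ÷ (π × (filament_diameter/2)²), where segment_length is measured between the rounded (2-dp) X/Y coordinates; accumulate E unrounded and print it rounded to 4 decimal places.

G0 X-11.50 Y0.00 Z7.60
G1 X-5.75 Y-9.96 E0.1195
G1 X5.75 Y-9.96 E0.2391
G1 X11.50 Y0.00 E0.3586
G1 X5.75 Y9.96 E0.4781
G1 X-5.75 Y9.96 E0.5977
G1 X-11.50 Y0.00 E0.7172

At z = 7.6 mm: the cylinder: section is a regular 6-gon, circumradius r=11.5; the 4×28 cube at (3.5, 11.5) contributes its full rectangle; After the difference (first − rest): starting from the r=11.5 cylinder, the 4×28 cube at (3.5, 11.5) misses the remaining region (no effect) — 1 connected region; the cylinder at (14, 14) is absent (z outside [10, 15.5]); After the difference (first − rest): none of the subtracted shapes is present at this height, so that combined region is unchanged — 1 connected region. The outline is a single polygon with 6 vertices. Extrusion per mm of travel: 0.25 × 0.1 / (π × 0.875²) = 0.010394. Accumulating E over each segment gives final E = 0.7172.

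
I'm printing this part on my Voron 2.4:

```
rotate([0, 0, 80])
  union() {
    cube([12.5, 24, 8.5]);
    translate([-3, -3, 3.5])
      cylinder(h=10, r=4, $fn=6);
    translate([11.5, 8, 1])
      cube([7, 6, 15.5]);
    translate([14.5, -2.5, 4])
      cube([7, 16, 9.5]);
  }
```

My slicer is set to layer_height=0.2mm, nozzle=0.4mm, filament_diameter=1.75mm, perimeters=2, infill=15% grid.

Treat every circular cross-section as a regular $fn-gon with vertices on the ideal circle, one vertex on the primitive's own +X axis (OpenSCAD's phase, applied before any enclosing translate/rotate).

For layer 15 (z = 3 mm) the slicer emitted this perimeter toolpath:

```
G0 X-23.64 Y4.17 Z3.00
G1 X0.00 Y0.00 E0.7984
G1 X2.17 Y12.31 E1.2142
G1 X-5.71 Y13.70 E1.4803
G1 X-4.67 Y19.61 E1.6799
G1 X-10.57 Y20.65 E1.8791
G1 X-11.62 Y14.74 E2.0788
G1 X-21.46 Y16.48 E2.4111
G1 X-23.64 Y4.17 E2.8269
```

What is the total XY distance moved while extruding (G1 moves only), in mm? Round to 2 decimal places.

84.99 mm

Sum the Euclidean lengths of each G1 segment: total = 84.99 mm.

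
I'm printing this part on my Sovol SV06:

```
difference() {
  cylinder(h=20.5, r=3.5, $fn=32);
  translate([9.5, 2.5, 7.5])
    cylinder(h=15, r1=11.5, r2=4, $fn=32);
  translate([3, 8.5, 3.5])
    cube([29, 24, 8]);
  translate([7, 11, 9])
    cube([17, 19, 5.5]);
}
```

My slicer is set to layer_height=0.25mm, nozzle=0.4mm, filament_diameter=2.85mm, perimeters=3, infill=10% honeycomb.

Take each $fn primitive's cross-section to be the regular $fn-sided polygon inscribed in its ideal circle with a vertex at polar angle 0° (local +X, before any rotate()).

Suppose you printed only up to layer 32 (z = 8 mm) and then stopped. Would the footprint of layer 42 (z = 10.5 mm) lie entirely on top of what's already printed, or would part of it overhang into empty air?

Compare the two slices. At z = 8: the r=3.5 cylinder contributes a regular 32-gon of circumradius 3.5 (area = (32/2)·3.500²·sin(360°/32) = 38.24 mm²); the cone at (9.5, 2.5): at t=0.033 of its height the radius interpolates to r₁+(r₂−r₁)t = 11.250, giving a regular 32-gon of that circumradius (area = (32/2)·11.250²·sin(360°/32) = 395.06 mm²); the cube at (3, 8.5) is present — its section is the full 29×24 rectangle (area 696.00 mm²); the cube at (7, 11) does not reach this height (z outside [9, 14.5]); Subtracting the remaining from the first: starting from the r=3.5 cylinder (38.24 mm²), the cone at (9.5, 2.5) partially overlaps it — only the 27.48 mm² overlap (of its 395.06 mm²) is removed, clipping the outline; the 29×24 cube at (3, 8.5) misses the remaining region (no effect) — area = 10.76 mm². At z = 10.5: the r=3.5 cylinder contributes a regular 32-gon of circumradius 3.5 (area = (32/2)·3.500²·sin(360°/32) = 38.24 mm²); the cone at (9.5, 2.5): at t=0.200 of its height the radius interpolates to r₁+(r₂−r₁)t = 10.000, giving a regular 32-gon of that circumradius (area = (32/2)·10.000²·sin(360°/32) = 312.14 mm²); the cube at (3, 8.5) (footprint 29×24) is included at this height (area 696.00 mm²); the cube at (7, 11) (footprint 17×19) is included at this height (area 323.00 mm²); Taking the first minus the rest: starting from the r=3.5 cylinder (38.24 mm²), the cone at (9.5, 2.5) partially overlaps it — only the 18.69 mm² overlap (of its 312.14 mm²) is removed, clipping the outline; the 29×24 cube at (3, 8.5) misses the remaining region (no effect); the 17×19 cube at (7, 11) misses the remaining region (no effect) — area = 19.54 mm². Checking containment: at z = 10.5 the cross-section extends beyond the z = 8 cross-section by about 8.79 mm².

part overhangs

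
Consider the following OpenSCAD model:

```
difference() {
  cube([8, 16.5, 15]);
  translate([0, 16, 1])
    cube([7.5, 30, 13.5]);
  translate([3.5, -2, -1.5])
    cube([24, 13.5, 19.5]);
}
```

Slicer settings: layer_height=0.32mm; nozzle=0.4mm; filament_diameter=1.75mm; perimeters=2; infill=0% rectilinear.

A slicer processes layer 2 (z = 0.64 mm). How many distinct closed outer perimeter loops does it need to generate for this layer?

1

At z = 0.64 mm: the 8×16.5 cube contributes its full rectangle; the cube at (0, 16) is not intersected at this z (z outside [1, 14.5]); the cube at (3.5, -2) (footprint 24×13.5) is included at this height; Taking the first minus the rest: starting from the 8×16.5 cube, the 24×13.5 cube at (3.5, -2) partially overlaps it — only the 51.75 mm² overlap (of its 324.00 mm²) is removed, clipping the outline — 1 connected region. The result has 1 disconnected region.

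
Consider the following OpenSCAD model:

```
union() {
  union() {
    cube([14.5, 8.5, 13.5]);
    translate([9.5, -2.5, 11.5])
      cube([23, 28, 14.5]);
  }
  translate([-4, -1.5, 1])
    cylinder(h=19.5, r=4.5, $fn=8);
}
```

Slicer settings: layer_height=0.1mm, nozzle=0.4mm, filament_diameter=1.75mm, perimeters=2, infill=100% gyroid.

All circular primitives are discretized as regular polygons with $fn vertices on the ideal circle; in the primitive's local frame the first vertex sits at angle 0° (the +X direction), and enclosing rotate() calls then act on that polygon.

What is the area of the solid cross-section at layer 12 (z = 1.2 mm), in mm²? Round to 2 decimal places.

At z = 1.2 mm: the cube (footprint 14.5×8.5) is included at this height (area 123.25 mm²); the cube at (9.5, -2.5) is not intersected at this z (z outside [11.5, 26]); Merging all regions: only the 14.5×8.5 cube is present, so the union is just that shape — area = 123.25 mm²; the cylinder at (-4, -1.5): section is a regular 8-gon, circumradius r=4.5 (area = (8/2)·4.500²·sin(360°/8) = 57.28 mm²); Combining (union): the 2 present regions are separate (no shared area or edge), so areas and boundary lengths simply add and each stays a separate island — area = 180.53 mm². Overall, the cross-section has 2 separate islands. Net area = 180.53 mm².

180.53 mm²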